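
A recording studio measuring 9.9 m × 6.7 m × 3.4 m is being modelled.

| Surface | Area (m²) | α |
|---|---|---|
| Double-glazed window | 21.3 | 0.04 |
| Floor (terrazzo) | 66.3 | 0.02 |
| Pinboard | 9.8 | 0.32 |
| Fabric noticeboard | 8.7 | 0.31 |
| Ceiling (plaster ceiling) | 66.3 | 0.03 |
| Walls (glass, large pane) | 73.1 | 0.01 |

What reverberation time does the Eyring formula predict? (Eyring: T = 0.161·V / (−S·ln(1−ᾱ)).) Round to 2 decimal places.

3.31 s

S = Σ Sᵢ = 245.5 m².
Σ(Sᵢαᵢ) = 21.3×0.04 + 66.3×0.02 + 9.8×0.32 + 8.7×0.31 + 66.3×0.03 + 73.1×0.01 = 10.731.
Mean coefficient ᾱ = A/S = 0.0437.
−S·ln(1−ᾱ) = −245.5 × ln(1 − 0.0437) = 10.970.
V = 9.9 × 6.7 × 3.4 = 225.522 m³.
T = 0.161·V/[−S·ln(1−ᾱ)] = 0.161·225.522/10.970 = 3.31 s.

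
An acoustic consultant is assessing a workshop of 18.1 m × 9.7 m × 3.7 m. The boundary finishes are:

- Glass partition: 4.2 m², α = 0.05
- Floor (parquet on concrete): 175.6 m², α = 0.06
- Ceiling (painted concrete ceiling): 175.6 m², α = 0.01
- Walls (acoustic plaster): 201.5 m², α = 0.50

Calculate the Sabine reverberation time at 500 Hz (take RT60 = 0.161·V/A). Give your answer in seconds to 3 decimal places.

0.923 s

A = Σ Sᵢαᵢ = 4.2×0.05 + 175.6×0.06 + 175.6×0.01 + 201.5×0.50 = 113.252 sabins.
V = 18.1·9.7·3.7 = 649.609 m³.
RT60 = 0.161 · V / A = 0.161 × 649.609 / 113.252 = 0.923 s.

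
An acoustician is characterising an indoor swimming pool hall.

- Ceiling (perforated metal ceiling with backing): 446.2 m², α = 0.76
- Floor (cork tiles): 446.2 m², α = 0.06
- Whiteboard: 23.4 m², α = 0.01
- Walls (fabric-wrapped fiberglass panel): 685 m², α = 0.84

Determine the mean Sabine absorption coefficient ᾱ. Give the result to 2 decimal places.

0.59

Total surface area S = 1600.8 m².
Weighted sum Σ Sα = 941.518.
ᾱ = A/S = 0.59.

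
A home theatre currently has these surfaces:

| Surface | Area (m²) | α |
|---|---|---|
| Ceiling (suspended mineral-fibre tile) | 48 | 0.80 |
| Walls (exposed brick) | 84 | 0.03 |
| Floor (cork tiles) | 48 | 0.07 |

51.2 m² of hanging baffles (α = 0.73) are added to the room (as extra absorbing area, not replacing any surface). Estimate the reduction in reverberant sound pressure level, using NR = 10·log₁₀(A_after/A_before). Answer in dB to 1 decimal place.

2.7 dB

A_before = Σ Sᵢαᵢ = 48·0.80 + 84·0.03 + 48·0.07 = 44.280 sabins.
Added absorption = 51.2 × 0.73 = 37.376 sabins.
New total A_after = 81.656 sabins.
NR = 10·log₁₀(81.656/44.280) = 2.7 dB.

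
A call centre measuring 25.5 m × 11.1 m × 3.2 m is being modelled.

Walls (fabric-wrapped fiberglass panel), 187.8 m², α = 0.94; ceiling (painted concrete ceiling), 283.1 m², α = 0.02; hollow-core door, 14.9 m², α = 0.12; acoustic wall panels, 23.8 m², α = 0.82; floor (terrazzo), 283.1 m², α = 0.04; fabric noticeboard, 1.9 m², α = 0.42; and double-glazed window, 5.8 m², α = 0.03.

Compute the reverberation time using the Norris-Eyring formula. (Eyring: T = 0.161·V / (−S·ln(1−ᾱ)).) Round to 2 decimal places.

S = Σ Sᵢ = 800.4 m².
Absorption A = 187.8·0.94 + 283.1·0.02 + 14.9·0.12 + 23.8·0.82 + 283.1·0.04 + 1.9·0.42 + 5.8·0.03 = 215.794 sabins.
ᾱ = 215.794 / 800.4 = 0.2696.
−S·ln(1−ᾱ) = −800.4 × ln(1 − 0.2696) = 251.456.
V = 25.5 × 11.1 × 3.2 = 905.76 m³.
T = 0.161·V/[−S·ln(1−ᾱ)] = 0.161·905.76/251.456 = 0.58 s.

0.58 seconds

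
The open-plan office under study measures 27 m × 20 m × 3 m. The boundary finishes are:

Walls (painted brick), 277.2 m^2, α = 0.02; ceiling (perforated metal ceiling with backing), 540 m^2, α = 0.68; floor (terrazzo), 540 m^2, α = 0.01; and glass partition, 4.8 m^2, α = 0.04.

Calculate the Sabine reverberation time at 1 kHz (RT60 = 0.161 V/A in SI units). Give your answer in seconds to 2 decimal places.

0.69 seconds

A = Σ Sᵢαᵢ = 277.2*0.02 + 540*0.68 + 540*0.01 + 4.8*0.04 = 378.336 sabins.
Room volume: 1620 m³.
RT60 = 0.161 · V / A = 0.161 × 1620 / 378.336 = 0.69 s.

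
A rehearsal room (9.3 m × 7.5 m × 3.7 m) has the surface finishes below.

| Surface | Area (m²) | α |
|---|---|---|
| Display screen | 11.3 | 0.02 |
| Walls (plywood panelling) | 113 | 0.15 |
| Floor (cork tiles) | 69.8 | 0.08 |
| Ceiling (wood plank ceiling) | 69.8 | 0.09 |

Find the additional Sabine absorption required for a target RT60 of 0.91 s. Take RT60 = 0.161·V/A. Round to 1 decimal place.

Total absorption A₁ = 11.3*0.02 + 113*0.15 + 69.8*0.08 + 69.8*0.09
  = 0.226 + 16.950 + 5.584 + 6.282 = 29.042 m² sabins.
V = 258.075 m³. Required absorption A₂ = 0.161 × 258.075 / 0.91 = 45.659 sabins.
Shortfall: 45.659 − 29.042 = 16.6 sabins.

16.6 sabins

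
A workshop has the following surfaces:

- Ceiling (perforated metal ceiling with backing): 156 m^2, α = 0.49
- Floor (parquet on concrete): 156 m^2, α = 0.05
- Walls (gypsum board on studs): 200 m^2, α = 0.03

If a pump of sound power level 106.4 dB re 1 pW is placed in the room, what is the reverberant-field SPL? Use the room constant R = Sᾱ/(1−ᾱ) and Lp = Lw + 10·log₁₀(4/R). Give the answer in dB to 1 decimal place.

A = 90.240 sabins; S = 512.0 m^2.
ᾱ = 90.240/512.0 = 0.1762; R = Sᾱ/(1−ᾱ) = 90.240/(1−0.1762) = 109.541 m^2.
Lp = Lw + 10 log₁₀(4/R) = 106.4 -14.38 = 92.0 dB.

92.0 dB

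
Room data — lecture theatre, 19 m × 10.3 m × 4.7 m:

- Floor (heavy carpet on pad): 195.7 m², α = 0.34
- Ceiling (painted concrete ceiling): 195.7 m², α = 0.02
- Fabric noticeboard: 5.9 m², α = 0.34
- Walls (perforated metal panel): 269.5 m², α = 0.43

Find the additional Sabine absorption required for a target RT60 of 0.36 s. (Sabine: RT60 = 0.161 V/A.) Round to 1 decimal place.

Summing Sᵢαᵢ: 66.538 + 3.914 + 2.006 + 115.885 → A₁ = 188.343 sabins.
V = 919.79 m³. Required absorption A₂ = 0.161 × 919.79 / 0.36 = 411.351 sabins.
ΔA = A₂ − A₁ = 411.351 − 188.343 = 223.0 sabins.

223.0 sabins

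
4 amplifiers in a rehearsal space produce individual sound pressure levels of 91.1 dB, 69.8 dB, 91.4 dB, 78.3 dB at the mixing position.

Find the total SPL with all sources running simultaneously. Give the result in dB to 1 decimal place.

Converting to relative power and adding: 10^(91.1/10) + 10^(69.8/10) + 10^(91.4/10) + 10^(78.3/10) = 2.746e+09.
Combined level = 10 log₁₀(2.746e+09) = 94.4 dB.

94.4 dB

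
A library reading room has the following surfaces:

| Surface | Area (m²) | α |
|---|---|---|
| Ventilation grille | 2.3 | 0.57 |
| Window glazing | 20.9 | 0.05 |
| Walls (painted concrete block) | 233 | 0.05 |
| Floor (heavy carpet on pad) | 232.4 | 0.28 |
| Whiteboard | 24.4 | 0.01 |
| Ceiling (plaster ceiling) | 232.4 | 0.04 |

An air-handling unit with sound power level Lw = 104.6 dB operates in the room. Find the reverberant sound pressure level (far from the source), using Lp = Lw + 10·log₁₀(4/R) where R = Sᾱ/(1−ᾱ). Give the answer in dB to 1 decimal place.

Σ(Sᵢαᵢ) = 2.3·0.57 + 20.9·0.05 + 233·0.05 + 232.4·0.28 + 24.4·0.01 + 232.4·0.04 = 88.618; total area S = 745.4 m².
ᾱ = 88.618/745.4 = 0.1189; R = Sᾱ/(1−ᾱ) = 88.618/(1−0.1189) = 100.577 m².
Lp = 104.6 + 10·log₁₀(4/100.577) = 104.6 + (-14.00) = 90.6 dB.

90.6 dB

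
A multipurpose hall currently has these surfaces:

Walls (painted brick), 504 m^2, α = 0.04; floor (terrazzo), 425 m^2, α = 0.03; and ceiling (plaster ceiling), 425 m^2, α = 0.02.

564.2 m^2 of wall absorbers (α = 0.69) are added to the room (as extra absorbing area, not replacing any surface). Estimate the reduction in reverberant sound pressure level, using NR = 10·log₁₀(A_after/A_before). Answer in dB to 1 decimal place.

10.2 dB

Equivalent absorption area: A_before = 504*0.04 + 425*0.03 + 425*0.02 = 41.410 m^2.
Added absorption = 564.2 × 0.69 = 389.298 sabins.
New total A_after = 430.708 sabins.
Reduction = 10 log₁₀(A_after/A_before) = 10 log₁₀(10.4011) = 10.2 dB.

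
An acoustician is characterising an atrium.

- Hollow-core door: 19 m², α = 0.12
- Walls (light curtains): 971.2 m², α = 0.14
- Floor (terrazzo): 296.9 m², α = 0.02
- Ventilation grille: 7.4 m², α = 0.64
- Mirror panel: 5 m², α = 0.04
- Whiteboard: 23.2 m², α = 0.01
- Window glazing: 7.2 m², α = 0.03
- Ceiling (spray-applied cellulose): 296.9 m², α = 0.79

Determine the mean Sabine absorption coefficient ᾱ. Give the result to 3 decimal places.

0.236

Total surface area S = 1626.8 m².
Σ(Sᵢαᵢ) = 19·0.12 + 971.2·0.14 + 296.9·0.02 + 7.4·0.64 + 5·0.04 + 23.2·0.01 + 7.2·0.03 + 296.9·0.79 = 384.121.
ᾱ = A/S = 0.236.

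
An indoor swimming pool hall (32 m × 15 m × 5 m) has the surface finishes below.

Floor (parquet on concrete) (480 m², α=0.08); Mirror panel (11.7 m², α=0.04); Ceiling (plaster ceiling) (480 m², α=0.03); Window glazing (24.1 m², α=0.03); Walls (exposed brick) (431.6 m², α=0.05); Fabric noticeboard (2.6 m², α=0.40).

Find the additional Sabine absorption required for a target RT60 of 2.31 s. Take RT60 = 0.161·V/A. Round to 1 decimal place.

Equivalent absorption area: A₁ = 480·0.08 + 11.7·0.04 + 480·0.03 + 24.1·0.03 + 431.6·0.05 + 2.6·0.40 = 76.611 m².
V = 2400 m³. Required absorption A₂ = 0.161 × 2400 / 2.31 = 167.273 sabins.
Shortfall: 167.273 − 76.611 = 90.7 sabins.

90.7 sabins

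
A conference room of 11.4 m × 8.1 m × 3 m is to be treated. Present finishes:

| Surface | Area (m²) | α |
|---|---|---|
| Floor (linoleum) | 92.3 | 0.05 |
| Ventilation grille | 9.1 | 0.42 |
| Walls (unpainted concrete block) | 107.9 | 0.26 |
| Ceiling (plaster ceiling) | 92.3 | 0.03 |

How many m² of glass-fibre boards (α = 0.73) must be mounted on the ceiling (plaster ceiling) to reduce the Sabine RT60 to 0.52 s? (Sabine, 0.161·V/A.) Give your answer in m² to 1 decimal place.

66.4

Total absorption A₁ = 92.3·0.05 + 9.1·0.42 + 107.9·0.26 + 92.3·0.03
  = 4.615 + 3.822 + 28.054 + 2.769 = 39.260 m² sabins.
Required A₂ = 0.161·277.02/0.52 = 85.770 sabins.
Absorption to add: 85.770 − 39.260 = 46.510 sabins.
Net gain per m²: Δα = 0.73 − 0.03 = 0.70.
Area = ΔA/Δα = 46.510/0.70 = 66.4 m².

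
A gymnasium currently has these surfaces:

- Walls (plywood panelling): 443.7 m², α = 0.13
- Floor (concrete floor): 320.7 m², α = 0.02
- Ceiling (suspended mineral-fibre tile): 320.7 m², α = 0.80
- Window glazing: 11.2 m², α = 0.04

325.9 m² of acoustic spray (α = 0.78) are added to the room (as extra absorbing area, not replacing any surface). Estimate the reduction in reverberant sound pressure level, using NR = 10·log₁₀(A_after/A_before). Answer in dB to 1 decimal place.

2.5 dB

Equivalent absorption area: A_before = 443.7×0.13 + 320.7×0.02 + 320.7×0.80 + 11.2×0.04 = 321.103 m².
Added absorption = 325.9 × 0.78 = 254.202 sabins.
New total A_after = 575.305 sabins.
Reduction = 10 log₁₀(A_after/A_before) = 10 log₁₀(1.7917) = 2.5 dB.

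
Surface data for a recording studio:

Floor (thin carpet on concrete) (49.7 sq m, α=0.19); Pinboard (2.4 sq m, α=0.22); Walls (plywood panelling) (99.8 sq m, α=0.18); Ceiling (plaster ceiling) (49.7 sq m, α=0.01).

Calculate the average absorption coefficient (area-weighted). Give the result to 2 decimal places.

0.14

S = Σ Sᵢ = 49.7 + 2.4 + 99.8 + 49.7 = 201.6 sq m.
Weighted sum Σ Sα = 28.432.
ᾱ = A/S = 0.14.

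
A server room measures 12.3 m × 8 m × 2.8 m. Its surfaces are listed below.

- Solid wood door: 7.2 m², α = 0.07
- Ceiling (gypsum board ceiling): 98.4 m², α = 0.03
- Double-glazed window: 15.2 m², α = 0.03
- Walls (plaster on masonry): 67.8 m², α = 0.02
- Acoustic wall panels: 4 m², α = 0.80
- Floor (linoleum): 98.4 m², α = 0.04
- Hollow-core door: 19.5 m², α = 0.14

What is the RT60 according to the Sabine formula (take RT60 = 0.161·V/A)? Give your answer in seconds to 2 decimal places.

Summing Sᵢαᵢ: 0.504 + 2.952 + 0.456 + 1.356 + 3.200 + 3.936 + 2.730 → A = 15.134 sabins.
Volume V = 12.3 × 8 × 2.8 = 275.52 m³.
RT60 = 0.161 · V / A = 0.161 × 275.52 / 15.134 = 2.93 s.

2.93 s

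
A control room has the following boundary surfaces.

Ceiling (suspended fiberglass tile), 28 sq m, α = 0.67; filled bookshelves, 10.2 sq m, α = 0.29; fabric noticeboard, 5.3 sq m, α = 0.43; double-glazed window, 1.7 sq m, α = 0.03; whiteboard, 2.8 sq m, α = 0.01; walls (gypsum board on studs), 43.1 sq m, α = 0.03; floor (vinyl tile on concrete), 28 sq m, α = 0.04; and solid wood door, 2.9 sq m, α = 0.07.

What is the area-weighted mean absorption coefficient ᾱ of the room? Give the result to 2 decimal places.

0.22

S = Σ Sᵢ = 28 + 10.2 + 5.3 + 1.7 + 2.8 + 43.1 + 28 + 2.9 = 122.0 sq m.
Weighted sum Σ Sα = 26.692.
ᾱ = A/S = 0.22.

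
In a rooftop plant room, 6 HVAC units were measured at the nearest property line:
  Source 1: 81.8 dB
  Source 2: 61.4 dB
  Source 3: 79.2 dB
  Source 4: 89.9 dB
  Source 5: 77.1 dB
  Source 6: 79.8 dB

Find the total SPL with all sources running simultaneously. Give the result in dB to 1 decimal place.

Sum in the linear (power) domain: Σ 10^(Lᵢ/10) = 10^(81.8/10) + 10^(61.4/10) + 10^(79.2/10) + 10^(89.9/10) + 10^(77.1/10) + 10^(79.8/10) = 1.36e+09.
L_total = 10·log₁₀(1.36e+09) = 91.3 dB.

91.3 dB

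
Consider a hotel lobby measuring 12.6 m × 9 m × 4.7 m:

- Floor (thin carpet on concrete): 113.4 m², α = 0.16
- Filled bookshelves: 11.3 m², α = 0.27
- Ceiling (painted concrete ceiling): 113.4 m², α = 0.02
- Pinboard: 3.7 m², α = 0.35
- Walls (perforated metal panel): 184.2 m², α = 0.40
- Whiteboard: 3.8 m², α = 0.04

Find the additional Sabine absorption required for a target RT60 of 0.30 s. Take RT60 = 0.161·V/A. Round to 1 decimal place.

187.4 sabins

A₁ = Σ Sᵢαᵢ = 113.4·0.16 + 11.3·0.27 + 113.4·0.02 + 3.7·0.35 + 184.2·0.40 + 3.8·0.04 = 98.590 sabins.
V = 532.98 m³. Required absorption A₂ = 0.161 × 532.98 / 0.30 = 286.033 sabins.
Additional absorption ΔA = 286.033 − 98.590 = 187.4 sabins.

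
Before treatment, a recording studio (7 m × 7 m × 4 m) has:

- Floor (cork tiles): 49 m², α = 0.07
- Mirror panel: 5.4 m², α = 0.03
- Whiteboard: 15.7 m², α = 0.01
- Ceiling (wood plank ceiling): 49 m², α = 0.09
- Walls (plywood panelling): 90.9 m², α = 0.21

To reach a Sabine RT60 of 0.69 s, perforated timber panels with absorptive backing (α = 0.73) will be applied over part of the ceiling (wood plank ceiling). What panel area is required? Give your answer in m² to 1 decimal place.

A₁ = Σ Sᵢαᵢ = 49×0.07 + 5.4×0.03 + 15.7×0.01 + 49×0.09 + 90.9×0.21 = 27.248 sabins.
Required A₂ = 0.161·196/0.69 = 45.733 sabins.
ΔA needed = 45.733 − 27.248 = 18.485 sabins.
Net gain per m²: Δα = 0.73 − 0.09 = 0.64.
Area = ΔA/Δα = 18.485/0.64 = 28.9 m².

28.9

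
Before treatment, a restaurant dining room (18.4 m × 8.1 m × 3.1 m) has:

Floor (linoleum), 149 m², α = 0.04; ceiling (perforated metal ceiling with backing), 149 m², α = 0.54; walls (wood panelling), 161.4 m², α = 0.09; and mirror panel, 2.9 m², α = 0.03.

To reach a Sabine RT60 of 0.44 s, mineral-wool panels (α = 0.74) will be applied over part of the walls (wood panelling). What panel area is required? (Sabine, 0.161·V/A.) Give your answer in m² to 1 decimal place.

Summing Sᵢαᵢ: 5.960 + 80.460 + 14.526 + 0.087 → A₁ = 101.033 sabins.
Required A₂ = 0.161·462.024/0.44 = 169.059 sabins.
ΔA needed = 169.059 − 101.033 = 68.026 sabins.
Net gain per m²: Δα = 0.74 − 0.09 = 0.65.
Area = ΔA/Δα = 68.026/0.65 = 104.7 m².

104.7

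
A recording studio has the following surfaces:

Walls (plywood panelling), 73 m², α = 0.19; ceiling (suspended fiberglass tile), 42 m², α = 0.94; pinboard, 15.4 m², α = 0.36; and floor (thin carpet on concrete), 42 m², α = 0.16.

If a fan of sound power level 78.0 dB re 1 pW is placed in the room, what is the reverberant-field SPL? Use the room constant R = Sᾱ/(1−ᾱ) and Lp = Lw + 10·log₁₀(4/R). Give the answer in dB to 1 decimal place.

63.8 dB

A = 65.614 sabins; S = 172.4 m².
ᾱ = 0.3806, so room constant R = A/(1−ᾱ) = 105.932 m².
Lp = Lw + 10 log₁₀(4/R) = 78.0 -14.23 = 63.8 dB.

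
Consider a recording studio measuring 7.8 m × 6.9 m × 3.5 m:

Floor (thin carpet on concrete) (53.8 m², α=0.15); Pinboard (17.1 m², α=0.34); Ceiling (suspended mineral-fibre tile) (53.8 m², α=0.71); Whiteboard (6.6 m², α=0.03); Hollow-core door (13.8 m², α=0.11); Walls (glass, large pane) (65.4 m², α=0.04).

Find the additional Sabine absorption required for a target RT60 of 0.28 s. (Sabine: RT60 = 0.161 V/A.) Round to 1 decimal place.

51.9 sabins

A₁ = Σ Sᵢαᵢ = 53.8*0.15 + 17.1*0.34 + 53.8*0.71 + 6.6*0.03 + 13.8*0.11 + 65.4*0.04 = 56.414 sabins.
Target A₂ = 0.161·188.37/0.28 = 108.313 sabins (V = 188.37 m³).
Additional absorption ΔA = 108.313 − 56.414 = 51.9 sabins.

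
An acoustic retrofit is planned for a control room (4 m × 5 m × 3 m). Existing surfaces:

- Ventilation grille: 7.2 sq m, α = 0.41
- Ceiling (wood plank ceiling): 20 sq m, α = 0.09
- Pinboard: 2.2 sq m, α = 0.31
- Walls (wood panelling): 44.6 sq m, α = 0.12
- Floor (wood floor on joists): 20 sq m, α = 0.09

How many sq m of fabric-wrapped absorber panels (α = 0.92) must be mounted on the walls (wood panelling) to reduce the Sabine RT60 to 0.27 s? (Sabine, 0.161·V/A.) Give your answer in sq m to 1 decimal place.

29.0

Summing Sᵢαᵢ: 2.952 + 1.800 + 0.682 + 5.352 + 1.800 → A₁ = 12.586 sabins.
Required A₂ = 0.161·60/0.27 = 35.778 sabins.
ΔA needed = 35.778 − 12.586 = 23.192 sabins.
Each sq m of panel replacing the walls (wood panelling) adds (0.92 − 0.12) = 0.80 sabins.
Area = ΔA/Δα = 23.192/0.80 = 29.0 sq m.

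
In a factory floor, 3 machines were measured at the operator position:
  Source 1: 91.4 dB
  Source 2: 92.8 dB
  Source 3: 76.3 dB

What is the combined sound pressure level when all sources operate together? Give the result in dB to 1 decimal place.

95.2 dB

Sum in the linear (power) domain: Σ 10^(Lᵢ/10) = 10^(91.4/10) + 10^(92.8/10) + 10^(76.3/10) = 3.329e+09.
Back to dB: 10·log₁₀ Σ = 95.2 dB.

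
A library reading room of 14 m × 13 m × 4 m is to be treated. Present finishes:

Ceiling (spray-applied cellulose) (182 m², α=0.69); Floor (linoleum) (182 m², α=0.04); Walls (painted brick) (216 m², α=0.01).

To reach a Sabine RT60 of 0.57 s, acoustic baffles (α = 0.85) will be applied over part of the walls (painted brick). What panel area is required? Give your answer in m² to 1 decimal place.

84.1

Summing Sᵢαᵢ: 125.580 + 7.280 + 2.160 → A₁ = 135.020 sabins.
Required A₂ = 0.161·728/0.57 = 205.628 sabins.
Absorption to add: 205.628 − 135.020 = 70.608 sabins.
Each m² of panel replacing the walls (painted brick) adds (0.85 − 0.01) = 0.84 sabins.
Panel area = 70.608 / 0.84 = 84.1 m².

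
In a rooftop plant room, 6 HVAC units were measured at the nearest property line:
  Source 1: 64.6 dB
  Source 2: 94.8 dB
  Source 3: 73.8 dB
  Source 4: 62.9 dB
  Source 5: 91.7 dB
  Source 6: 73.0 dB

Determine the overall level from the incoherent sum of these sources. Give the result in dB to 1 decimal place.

96.6 dB

Σ 10^(Lᵢ/10) = 4.548e+09.
L_total = 10·log₁₀(4.548e+09) = 96.6 dB.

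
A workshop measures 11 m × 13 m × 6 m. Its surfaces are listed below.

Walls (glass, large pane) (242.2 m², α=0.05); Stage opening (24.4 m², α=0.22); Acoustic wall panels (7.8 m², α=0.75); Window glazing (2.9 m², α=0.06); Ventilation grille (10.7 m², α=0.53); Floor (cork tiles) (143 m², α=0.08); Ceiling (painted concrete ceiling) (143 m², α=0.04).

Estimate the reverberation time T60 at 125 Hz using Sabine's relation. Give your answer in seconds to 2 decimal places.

2.98 s

A = Σ Sᵢαᵢ = 242.2*0.05 + 24.4*0.22 + 7.8*0.75 + 2.9*0.06 + 10.7*0.53 + 143*0.08 + 143*0.04 = 46.333 sabins.
Volume V = 11 × 13 × 6 = 858 m³.
RT60 = 0.161 · V / A = 0.161 × 858 / 46.333 = 2.98 s.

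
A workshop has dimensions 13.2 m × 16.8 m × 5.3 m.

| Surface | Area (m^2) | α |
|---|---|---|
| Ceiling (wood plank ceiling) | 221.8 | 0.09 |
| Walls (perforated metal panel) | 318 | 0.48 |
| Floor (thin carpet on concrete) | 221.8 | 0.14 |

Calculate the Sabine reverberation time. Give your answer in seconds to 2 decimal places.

0.93 seconds

Summing Sᵢαᵢ: 19.962 + 152.640 + 31.052 → A = 203.654 sabins.
Room volume: 1175.328 m³.
T = 0.161 V/A = 0.161·1175.328/203.654 = 0.93 s.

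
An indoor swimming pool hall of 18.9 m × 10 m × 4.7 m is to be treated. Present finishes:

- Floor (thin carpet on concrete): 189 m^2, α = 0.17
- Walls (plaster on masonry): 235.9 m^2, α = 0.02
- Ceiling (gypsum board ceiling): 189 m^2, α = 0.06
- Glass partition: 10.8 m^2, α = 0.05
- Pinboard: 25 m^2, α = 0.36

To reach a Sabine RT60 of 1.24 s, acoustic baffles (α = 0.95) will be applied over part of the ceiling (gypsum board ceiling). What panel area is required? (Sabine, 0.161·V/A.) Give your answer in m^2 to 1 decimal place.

Summing Sᵢαᵢ: 32.130 + 4.718 + 11.340 + 0.540 + 9.000 → A₁ = 57.728 sabins.
V = 888.3 m³. Target absorption A₂ = 0.161 × 888.3 / 1.24 = 115.336 sabins.
Absorption to add: 115.336 − 57.728 = 57.608 sabins.
Net gain per m^2: Δα = 0.95 − 0.06 = 0.89.
Panel area = 57.608 / 0.89 = 64.7 m^2.

64.7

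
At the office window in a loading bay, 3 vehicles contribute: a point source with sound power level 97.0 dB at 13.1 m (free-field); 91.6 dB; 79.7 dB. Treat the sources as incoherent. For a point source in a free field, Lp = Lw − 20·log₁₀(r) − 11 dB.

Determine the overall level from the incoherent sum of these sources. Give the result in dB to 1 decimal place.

Source at 13.1 m: Lp = 97.0 − 20·log₁₀(13.1) − 11 = 63.7 dB.
Converting to relative power and adding: 10^(63.7/10) + 10^(91.6/10) + 10^(79.7/10) = 1.541e+09.
Combined level = 10 log₁₀(1.541e+09) = 91.9 dB.

91.9 dB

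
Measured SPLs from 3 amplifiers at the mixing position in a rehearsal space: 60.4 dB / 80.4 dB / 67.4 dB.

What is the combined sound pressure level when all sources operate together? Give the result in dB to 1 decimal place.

80.7 dB

Σ 10^(Lᵢ/10) = 1.162e+08.
L_total = 10·log₁₀(1.162e+08) = 80.7 dB.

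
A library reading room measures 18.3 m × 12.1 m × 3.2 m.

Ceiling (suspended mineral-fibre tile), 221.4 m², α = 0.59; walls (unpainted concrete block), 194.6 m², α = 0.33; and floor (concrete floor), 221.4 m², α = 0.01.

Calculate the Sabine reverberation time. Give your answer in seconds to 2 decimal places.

Total absorption A = 221.4×0.59 + 194.6×0.33 + 221.4×0.01
  = 130.626 + 64.218 + 2.214 = 197.058 m² sabins.
Room volume: 708.576 m³.
Sabine: RT60 = 0.161 × 708.576 / 197.058 = 0.58 s.

0.58 s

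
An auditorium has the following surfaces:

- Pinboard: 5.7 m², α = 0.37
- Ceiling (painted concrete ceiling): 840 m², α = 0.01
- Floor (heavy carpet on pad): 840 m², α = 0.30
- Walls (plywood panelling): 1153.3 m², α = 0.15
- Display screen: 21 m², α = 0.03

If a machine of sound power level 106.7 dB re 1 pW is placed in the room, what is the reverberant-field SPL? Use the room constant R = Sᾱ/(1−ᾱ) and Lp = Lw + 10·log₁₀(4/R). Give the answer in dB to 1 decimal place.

85.6 dB

Σ(Sᵢαᵢ) = 5.7×0.37 + 840×0.01 + 840×0.30 + 1153.3×0.15 + 21×0.03 = 436.134; total area S = 2860.0 m².
ᾱ = 0.1525, so room constant R = A/(1−ᾱ) = 514.612 m².
Lp = 106.7 + 10·log₁₀(4/514.612) = 106.7 + (-21.09) = 85.6 dB.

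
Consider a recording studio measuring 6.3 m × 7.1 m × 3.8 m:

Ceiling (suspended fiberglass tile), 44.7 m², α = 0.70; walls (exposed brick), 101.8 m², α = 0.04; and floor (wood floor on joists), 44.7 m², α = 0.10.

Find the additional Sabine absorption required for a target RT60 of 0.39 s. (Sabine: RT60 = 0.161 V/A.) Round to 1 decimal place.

Summing Sᵢαᵢ: 31.290 + 4.072 + 4.470 → A₁ = 39.832 sabins.
For T = 0.39 s, need A₂ = 0.161·V/T = 0.161·169.974/0.39 = 70.169 sabins.
Shortfall: 70.169 − 39.832 = 30.3 sabins.

30.3 sabins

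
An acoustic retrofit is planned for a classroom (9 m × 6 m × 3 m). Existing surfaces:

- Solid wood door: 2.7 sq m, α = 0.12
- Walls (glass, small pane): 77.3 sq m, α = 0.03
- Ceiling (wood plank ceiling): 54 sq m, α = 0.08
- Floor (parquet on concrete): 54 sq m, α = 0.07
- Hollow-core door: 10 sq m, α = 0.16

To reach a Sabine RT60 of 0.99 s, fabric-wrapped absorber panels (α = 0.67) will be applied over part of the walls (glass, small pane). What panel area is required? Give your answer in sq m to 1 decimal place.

Equivalent absorption area: A₁ = 2.7×0.12 + 77.3×0.03 + 54×0.08 + 54×0.07 + 10×0.16 = 12.343 sq m.
Required A₂ = 0.161·162/0.99 = 26.345 sabins.
Absorption to add: 26.345 − 12.343 = 14.002 sabins.
Each sq m of panel replacing the walls (glass, small pane) adds (0.67 − 0.03) = 0.64 sabins.
Panel area = 14.002 / 0.64 = 21.9 sq m.

21.9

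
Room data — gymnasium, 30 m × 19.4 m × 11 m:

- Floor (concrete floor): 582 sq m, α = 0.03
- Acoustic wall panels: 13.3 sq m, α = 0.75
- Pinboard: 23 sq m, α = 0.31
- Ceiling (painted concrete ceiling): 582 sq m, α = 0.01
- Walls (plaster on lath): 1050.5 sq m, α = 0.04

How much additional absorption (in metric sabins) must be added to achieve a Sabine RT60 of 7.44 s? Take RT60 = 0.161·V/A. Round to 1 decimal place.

Equivalent absorption area: A₁ = 582×0.03 + 13.3×0.75 + 23×0.31 + 582×0.01 + 1050.5×0.04 = 82.405 sq m.
V = 6402 m³. Required absorption A₂ = 0.161 × 6402 / 7.44 = 138.538 sabins.
Additional absorption ΔA = 138.538 − 82.405 = 56.1 sabins.

56.1 sabins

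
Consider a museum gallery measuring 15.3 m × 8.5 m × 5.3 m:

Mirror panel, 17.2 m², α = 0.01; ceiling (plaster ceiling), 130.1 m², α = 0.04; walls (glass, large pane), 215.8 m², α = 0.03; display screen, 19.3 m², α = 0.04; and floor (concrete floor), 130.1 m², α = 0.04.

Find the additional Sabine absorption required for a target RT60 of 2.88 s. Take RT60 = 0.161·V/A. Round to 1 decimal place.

Summing Sᵢαᵢ: 0.172 + 5.204 + 6.474 + 0.772 + 5.204 → A₁ = 17.826 sabins.
Target A₂ = 0.161·689.265/2.88 = 38.532 sabins (V = 689.265 m³).
Additional absorption ΔA = 38.532 − 17.826 = 20.7 sabins.

20.7 sabins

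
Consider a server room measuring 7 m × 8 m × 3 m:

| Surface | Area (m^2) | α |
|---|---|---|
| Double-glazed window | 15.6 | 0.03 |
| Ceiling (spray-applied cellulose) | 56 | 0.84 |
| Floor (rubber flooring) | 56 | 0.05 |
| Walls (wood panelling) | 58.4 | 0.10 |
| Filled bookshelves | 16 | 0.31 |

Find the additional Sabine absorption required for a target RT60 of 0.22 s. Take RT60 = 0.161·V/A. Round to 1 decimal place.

61.8 sabins

Total absorption A₁ = 15.6*0.03 + 56*0.84 + 56*0.05 + 58.4*0.10 + 16*0.31
  = 0.468 + 47.040 + 2.800 + 5.840 + 4.960 = 61.108 m^2 sabins.
V = 168 m³. Required absorption A₂ = 0.161 × 168 / 0.22 = 122.945 sabins.
Additional absorption ΔA = 122.945 − 61.108 = 61.8 sabins.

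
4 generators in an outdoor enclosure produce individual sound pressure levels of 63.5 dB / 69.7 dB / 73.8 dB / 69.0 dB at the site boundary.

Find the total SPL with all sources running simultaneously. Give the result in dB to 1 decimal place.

76.4 dB

Σ 10^(Lᵢ/10) = 4.35e+07.
Back to dB: 10·log₁₀ Σ = 76.4 dB.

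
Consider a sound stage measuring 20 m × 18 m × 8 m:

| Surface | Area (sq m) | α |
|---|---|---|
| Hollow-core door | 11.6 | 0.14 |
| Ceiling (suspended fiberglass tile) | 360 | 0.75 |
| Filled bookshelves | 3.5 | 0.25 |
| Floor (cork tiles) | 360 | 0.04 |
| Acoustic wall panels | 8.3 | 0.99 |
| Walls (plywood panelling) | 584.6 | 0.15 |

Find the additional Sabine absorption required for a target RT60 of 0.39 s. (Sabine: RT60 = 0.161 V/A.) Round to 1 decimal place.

806.1 sabins

A₁ = Σ Sᵢαᵢ = 11.6×0.14 + 360×0.75 + 3.5×0.25 + 360×0.04 + 8.3×0.99 + 584.6×0.15 = 382.806 sabins.
Target A₂ = 0.161·2880/0.39 = 1188.923 sabins (V = 2880 m³).
ΔA = A₂ − A₁ = 1188.923 − 382.806 = 806.1 sabins.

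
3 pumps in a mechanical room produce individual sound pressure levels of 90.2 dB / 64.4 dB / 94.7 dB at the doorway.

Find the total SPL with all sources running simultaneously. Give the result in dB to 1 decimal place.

96.0 dB

Σ 10^(Lᵢ/10) = 4.001e+09.
Back to dB: 10·log₁₀ Σ = 96.0 dB.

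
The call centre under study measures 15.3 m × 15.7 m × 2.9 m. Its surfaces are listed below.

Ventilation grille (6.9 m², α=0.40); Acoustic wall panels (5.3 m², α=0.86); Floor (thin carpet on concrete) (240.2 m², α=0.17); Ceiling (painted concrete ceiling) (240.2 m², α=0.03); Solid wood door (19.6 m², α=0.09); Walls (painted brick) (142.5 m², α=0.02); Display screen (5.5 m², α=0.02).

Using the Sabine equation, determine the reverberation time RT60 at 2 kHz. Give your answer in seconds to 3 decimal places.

Total absorption A = 6.9*0.40 + 5.3*0.86 + 240.2*0.17 + 240.2*0.03 + 19.6*0.09 + 142.5*0.02 + 5.5*0.02
  = 2.760 + 4.558 + 40.834 + 7.206 + 1.764 + 2.850 + 0.110 = 60.082 m² sabins.
Room volume: 696.609 m³.
Sabine: RT60 = 0.161 × 696.609 / 60.082 = 1.867 s.

1.867 s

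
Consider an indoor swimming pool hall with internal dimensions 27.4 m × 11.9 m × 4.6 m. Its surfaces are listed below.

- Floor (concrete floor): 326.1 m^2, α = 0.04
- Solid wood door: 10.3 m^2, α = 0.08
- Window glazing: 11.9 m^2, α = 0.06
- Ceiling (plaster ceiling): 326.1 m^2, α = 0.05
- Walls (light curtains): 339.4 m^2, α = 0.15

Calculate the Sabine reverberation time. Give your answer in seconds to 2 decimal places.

2.95 seconds

Total absorption A = 326.1×0.04 + 10.3×0.08 + 11.9×0.06 + 326.1×0.05 + 339.4×0.15
  = 13.044 + 0.824 + 0.714 + 16.305 + 50.910 = 81.797 m^2 sabins.
V = 27.4·11.9·4.6 = 1499.876 m³.
RT60 = 0.161 · V / A = 0.161 × 1499.876 / 81.797 = 2.95 s.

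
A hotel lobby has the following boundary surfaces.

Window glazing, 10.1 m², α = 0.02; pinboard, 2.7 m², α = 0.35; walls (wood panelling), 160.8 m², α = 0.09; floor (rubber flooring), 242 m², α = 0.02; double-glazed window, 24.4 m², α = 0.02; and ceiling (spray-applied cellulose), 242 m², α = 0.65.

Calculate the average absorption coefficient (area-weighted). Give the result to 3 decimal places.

S = Σ Sᵢ = 10.1 + 2.7 + 160.8 + 242 + 24.4 + 242 = 682.0 m².
Σ(Sᵢαᵢ) = 10.1·0.02 + 2.7·0.35 + 160.8·0.09 + 242·0.02 + 24.4·0.02 + 242·0.65 = 178.247.
ᾱ = 178.247 / 682.0 = 0.261.

0.261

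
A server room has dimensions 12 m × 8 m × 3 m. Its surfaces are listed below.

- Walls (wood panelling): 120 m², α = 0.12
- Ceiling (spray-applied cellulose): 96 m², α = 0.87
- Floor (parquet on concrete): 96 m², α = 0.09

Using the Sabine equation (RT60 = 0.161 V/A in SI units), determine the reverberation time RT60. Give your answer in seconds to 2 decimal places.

0.44 s

Summing Sᵢαᵢ: 14.400 + 83.520 + 8.640 → A = 106.560 sabins.
Room volume: 288 m³.
RT60 = 0.161 · V / A = 0.161 × 288 / 106.560 = 0.44 s.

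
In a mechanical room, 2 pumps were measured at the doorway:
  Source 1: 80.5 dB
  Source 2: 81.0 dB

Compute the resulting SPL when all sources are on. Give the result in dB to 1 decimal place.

Σ 10^(Lᵢ/10) = 2.381e+08.
L_total = 10·log₁₀(2.381e+08) = 83.8 dB.

83.8 dB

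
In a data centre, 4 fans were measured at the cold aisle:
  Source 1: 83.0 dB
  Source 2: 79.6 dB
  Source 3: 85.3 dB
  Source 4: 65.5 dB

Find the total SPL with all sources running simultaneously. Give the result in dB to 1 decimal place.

Converting to relative power and adding: 10^(83.0/10) + 10^(79.6/10) + 10^(85.3/10) + 10^(65.5/10) = 6.331e+08.
Back to dB: 10·log₁₀ Σ = 88.0 dB.

88.0 dB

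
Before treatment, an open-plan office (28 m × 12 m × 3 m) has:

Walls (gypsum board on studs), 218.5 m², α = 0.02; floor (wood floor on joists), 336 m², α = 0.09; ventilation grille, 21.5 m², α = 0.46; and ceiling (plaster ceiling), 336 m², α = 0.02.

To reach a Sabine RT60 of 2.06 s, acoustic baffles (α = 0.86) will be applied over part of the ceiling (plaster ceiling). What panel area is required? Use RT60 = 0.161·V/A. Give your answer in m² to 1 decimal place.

32.8

Summing Sᵢαᵢ: 4.370 + 30.240 + 9.890 + 6.720 → A₁ = 51.220 sabins.
Required A₂ = 0.161·1008/2.06 = 78.781 sabins.
Absorption to add: 78.781 − 51.220 = 27.561 sabins.
Net gain per m²: Δα = 0.86 − 0.02 = 0.84.
Area = ΔA/Δα = 27.561/0.84 = 32.8 m².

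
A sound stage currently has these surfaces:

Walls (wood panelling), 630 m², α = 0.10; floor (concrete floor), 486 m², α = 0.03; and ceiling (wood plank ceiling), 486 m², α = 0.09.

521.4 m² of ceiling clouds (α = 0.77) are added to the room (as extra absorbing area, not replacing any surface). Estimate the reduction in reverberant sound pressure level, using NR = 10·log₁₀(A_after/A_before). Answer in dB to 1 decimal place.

6.3 dB

A_before = Σ Sᵢαᵢ = 630·0.10 + 486·0.03 + 486·0.09 = 121.320 sabins.
Treatment contributes 521.4·0.77 = 401.478 sabins.
New total A_after = 522.798 sabins.
NR = 10·log₁₀(522.798/121.320) = 6.3 dB.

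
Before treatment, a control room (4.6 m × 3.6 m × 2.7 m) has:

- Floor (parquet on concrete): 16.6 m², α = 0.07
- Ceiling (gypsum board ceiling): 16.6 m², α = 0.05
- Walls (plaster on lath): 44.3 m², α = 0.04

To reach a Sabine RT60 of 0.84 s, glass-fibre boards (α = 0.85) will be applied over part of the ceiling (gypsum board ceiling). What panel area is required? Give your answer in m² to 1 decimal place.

6.0

Equivalent absorption area: A₁ = 16.6*0.07 + 16.6*0.05 + 44.3*0.04 = 3.764 m².
Required A₂ = 0.161·44.712/0.84 = 8.570 sabins.
Absorption to add: 8.570 − 3.764 = 4.806 sabins.
Net gain per m²: Δα = 0.85 − 0.05 = 0.80.
Area = ΔA/Δα = 4.806/0.80 = 6.0 m².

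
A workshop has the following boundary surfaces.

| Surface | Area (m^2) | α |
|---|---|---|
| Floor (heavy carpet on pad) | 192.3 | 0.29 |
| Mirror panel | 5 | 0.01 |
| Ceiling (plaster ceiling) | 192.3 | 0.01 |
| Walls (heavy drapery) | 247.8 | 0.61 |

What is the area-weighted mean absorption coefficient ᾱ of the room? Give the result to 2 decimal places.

S = Σ Sᵢ = 192.3 + 5 + 192.3 + 247.8 = 637.4 m^2.
A = 192.3×0.29 + 5×0.01 + 192.3×0.01 + 247.8×0.61 = 208.898 sabins.
ᾱ = 208.898 / 637.4 = 0.33.

0.33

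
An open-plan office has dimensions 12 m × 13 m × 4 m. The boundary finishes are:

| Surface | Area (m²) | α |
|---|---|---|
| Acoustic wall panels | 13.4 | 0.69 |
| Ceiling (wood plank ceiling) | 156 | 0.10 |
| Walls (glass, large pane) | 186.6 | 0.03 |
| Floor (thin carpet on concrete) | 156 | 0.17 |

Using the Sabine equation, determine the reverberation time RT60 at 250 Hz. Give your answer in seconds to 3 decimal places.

A = Σ Sᵢαᵢ = 13.4·0.69 + 156·0.10 + 186.6·0.03 + 156·0.17 = 56.964 sabins.
Room volume: 624 m³.
T = 0.161 V/A = 0.161·624/56.964 = 1.764 s.

1.764 seconds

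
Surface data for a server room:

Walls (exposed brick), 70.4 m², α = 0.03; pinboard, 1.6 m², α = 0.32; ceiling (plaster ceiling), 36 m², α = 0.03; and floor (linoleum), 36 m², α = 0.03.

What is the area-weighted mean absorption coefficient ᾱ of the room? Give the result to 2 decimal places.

Total surface area S = 144.0 m².
A = 70.4·0.03 + 1.6·0.32 + 36·0.03 + 36·0.03 = 4.784 sabins.
ᾱ = 4.784 / 144.0 = 0.03.

0.03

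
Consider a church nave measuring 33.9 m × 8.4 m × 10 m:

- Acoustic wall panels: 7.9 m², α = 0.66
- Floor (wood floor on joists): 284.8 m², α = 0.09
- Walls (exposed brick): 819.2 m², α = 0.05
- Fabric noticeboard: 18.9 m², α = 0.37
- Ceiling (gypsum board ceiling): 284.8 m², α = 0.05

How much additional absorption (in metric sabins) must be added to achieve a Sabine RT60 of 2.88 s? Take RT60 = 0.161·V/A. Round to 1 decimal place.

66.1 sabins

Total absorption A₁ = 7.9×0.66 + 284.8×0.09 + 819.2×0.05 + 18.9×0.37 + 284.8×0.05
  = 5.214 + 25.632 + 40.960 + 6.993 + 14.240 = 93.039 m² sabins.
Target A₂ = 0.161·2847.6/2.88 = 159.189 sabins (V = 2847.6 m³).
Shortfall: 159.189 − 93.039 = 66.1 sabins.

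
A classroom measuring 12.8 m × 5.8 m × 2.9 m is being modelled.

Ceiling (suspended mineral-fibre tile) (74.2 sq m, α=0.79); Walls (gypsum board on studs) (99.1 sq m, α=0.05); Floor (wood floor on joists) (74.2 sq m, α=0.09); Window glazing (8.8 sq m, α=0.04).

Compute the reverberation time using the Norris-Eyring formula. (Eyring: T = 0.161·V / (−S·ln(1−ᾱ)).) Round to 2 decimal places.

S = Σ Sᵢ = 256.3 sq m.
Σ(Sᵢαᵢ) = 74.2×0.79 + 99.1×0.05 + 74.2×0.09 + 8.8×0.04 = 70.603.
Mean coefficient ᾱ = A/S = 0.2755.
−S·ln(1−ᾱ) = −256.3 × ln(1 − 0.2755) = 82.599.
V = 12.8 × 5.8 × 2.9 = 215.296 m³.
RT60 = 0.161 × 215.296 / 82.599 = 0.42 s.

0.42 sec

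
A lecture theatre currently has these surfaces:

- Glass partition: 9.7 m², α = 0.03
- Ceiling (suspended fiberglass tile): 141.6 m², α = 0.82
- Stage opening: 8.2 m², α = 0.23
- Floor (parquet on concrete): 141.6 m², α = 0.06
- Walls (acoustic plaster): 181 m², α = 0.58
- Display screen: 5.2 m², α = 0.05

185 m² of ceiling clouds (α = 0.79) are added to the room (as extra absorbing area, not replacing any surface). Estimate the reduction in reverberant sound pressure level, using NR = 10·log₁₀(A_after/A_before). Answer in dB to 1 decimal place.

2.1 dB

Total absorption A_before = 9.7·0.03 + 141.6·0.82 + 8.2·0.23 + 141.6·0.06 + 181·0.58 + 5.2·0.05
  = 0.291 + 116.112 + 1.886 + 8.496 + 104.980 + 0.260 = 232.025 m² sabins.
Added absorption = 185 × 0.79 = 146.150 sabins.
A_after = 232.025 + 146.150 = 378.175 sabins.
NR = 10·log₁₀(378.175/232.025) = 2.1 dB.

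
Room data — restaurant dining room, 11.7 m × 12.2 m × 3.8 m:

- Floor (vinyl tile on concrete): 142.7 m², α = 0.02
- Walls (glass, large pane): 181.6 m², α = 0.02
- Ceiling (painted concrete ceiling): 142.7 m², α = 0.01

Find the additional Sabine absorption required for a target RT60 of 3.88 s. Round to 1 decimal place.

14.6 sabins

Total absorption A₁ = 142.7·0.02 + 181.6·0.02 + 142.7·0.01
  = 2.854 + 3.632 + 1.427 = 7.913 m² sabins.
Target A₂ = 0.161·542.412/3.88 = 22.507 sabins (V = 542.412 m³).
Shortfall: 22.507 − 7.913 = 14.6 sabins.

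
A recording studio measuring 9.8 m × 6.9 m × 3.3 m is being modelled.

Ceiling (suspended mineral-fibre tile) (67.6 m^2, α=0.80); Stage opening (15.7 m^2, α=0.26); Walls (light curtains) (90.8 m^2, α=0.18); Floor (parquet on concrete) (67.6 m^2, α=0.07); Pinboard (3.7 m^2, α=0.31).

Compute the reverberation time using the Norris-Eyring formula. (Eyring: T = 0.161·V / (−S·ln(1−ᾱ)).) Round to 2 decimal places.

0.37 seconds

S = Σ Sᵢ = 245.4 m^2.
Σ(Sᵢαᵢ) = 67.6·0.80 + 15.7·0.26 + 90.8·0.18 + 67.6·0.07 + 3.7·0.31 = 80.385.
Mean coefficient ᾱ = A/S = 0.3276.
Eyring denominator: −S ln(1−ᾱ) = 97.400.
V = 9.8 × 6.9 × 3.3 = 223.146 m³.
T = 0.161·V/[−S·ln(1−ᾱ)] = 0.161·223.146/97.400 = 0.37 s.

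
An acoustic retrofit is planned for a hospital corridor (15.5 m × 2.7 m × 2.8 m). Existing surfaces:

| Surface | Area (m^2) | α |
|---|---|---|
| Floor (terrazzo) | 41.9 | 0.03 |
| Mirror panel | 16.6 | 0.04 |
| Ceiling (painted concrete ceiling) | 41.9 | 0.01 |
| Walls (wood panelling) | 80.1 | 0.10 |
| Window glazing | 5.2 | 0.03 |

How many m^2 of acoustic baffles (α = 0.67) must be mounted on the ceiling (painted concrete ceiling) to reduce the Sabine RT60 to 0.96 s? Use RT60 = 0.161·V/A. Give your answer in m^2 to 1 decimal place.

13.9

Total absorption A₁ = 41.9×0.03 + 16.6×0.04 + 41.9×0.01 + 80.1×0.10 + 5.2×0.03
  = 1.257 + 0.664 + 0.419 + 8.010 + 0.156 = 10.506 m^2 sabins.
V = 117.18 m³. Target absorption A₂ = 0.161 × 117.18 / 0.96 = 19.652 sabins.
ΔA needed = 19.652 − 10.506 = 9.146 sabins.
Net gain per m^2: Δα = 0.67 − 0.01 = 0.66.
Panel area = 9.146 / 0.66 = 13.9 m^2.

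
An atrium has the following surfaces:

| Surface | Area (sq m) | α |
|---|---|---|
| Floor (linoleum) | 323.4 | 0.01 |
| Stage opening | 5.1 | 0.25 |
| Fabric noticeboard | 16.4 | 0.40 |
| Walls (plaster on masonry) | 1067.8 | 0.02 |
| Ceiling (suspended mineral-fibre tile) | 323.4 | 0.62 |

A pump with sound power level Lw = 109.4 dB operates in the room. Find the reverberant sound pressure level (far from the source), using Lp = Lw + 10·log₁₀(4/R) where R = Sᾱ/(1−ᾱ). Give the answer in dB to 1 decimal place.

A = 232.933 sabins; S = 1736.1 sq m.
ᾱ = 232.933/1736.1 = 0.1342; R = Sᾱ/(1−ᾱ) = 232.933/(1−0.1342) = 269.038 sq m.
Lp = Lw + 10 log₁₀(4/R) = 109.4 -18.28 = 91.1 dB.

91.1 dB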